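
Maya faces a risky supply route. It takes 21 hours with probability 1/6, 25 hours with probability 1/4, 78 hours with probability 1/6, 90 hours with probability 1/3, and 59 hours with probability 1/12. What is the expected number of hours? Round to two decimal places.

57.67 hours

EV = 1/6 × 21 + 1/4 × 25 + 1/6 × 78 + 1/3 × 90 + 1/12 × 59 = 3.5 + 6.25 + 13 + 30 + 4.9167 = 57.6667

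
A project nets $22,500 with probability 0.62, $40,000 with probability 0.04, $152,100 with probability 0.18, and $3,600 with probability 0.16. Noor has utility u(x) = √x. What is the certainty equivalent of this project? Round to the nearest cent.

$32,688.64

E[u] = 0.62·√22500 + 0.04·√40000 + 0.18·√152100 + 0.16·√3600 = 0.62·150 + 0.04·200 + 0.18·390 + 0.16·60 = 180.8
CE = (180.8)² = 32688.64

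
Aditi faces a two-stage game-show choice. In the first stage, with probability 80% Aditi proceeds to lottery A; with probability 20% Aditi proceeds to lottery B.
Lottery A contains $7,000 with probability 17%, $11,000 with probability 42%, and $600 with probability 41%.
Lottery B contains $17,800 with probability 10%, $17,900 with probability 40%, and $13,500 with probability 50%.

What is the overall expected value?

EV(A) = 0.17 × 7000 + 0.42 × 11000 + 0.41 × 600 = 1190 + 4620 + 246 = 6056
EV(B) = 0.1 × 17800 + 0.4 × 17900 + 0.5 × 13500 = 1780 + 7160 + 6750 = 15690
Overall = 0.8 × 6056 + 0.2 × 15690 = 4844.8 + 3138 = 7982.8

$7,982.80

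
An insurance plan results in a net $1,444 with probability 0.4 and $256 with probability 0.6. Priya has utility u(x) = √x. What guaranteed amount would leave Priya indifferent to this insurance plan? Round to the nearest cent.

E[u] = 0.4·√1444 + 0.6·√256 = 0.4·38 + 0.6·16 = 24.8
CE = (24.8)² = 615.04

$615.04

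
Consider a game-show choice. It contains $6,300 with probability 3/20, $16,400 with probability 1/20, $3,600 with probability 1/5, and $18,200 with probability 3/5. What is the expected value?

EV = 3/20 × 6300 + 1/20 × 16400 + 1/5 × 3600 + 3/5 × 18200 = 945 + 820 + 720 + 10920 = 13405

$13,405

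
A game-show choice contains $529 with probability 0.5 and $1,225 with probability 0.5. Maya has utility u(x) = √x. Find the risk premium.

$36

E[u] = 0.5·√529 + 0.5·√1225 = 0.5·23 + 0.5·35 = 29
CE = (29)² = 841
Risk premium = EV − CE = 877 − 841 = 36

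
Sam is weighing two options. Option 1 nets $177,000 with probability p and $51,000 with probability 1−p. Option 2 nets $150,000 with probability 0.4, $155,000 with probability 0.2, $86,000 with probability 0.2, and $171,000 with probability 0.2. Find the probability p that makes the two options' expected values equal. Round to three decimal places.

p = 0.725

EV(Option 2) = 0.4 × 150000 + 0.2 × 155000 + 0.2 × 86000 + 0.2 × 171000 = 60000 + 31000 + 17200 + 34200 = 142400
p·177000 + (1−p)·51000 = 142400
126000p + 51000 = 142400
p = (142400 − 51000) / 126000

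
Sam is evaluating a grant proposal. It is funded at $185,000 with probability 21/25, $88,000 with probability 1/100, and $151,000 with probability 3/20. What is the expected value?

EV = 21/25 × 185000 + 1/100 × 88000 + 3/20 × 151000 = 155400 + 880 + 22650 = 178930

$178,930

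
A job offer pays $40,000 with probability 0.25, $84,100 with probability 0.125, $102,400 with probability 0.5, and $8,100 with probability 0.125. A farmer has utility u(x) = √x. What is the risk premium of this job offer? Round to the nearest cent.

E[u] = 0.25·√40000 + 0.125·√84100 + 0.5·√102400 + 0.125·√8100 = 0.25·200 + 0.125·290 + 0.5·320 + 0.125·90 = 257.5
CE = (257.5)² = 66306.25
Risk premium = EV − CE = 72725 − 66306.25 = 6418.75

$6,418.75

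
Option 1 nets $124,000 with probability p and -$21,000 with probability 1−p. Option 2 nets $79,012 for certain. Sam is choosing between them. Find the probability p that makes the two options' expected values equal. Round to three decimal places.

p = 0.690

p·124000 + (1−p)·(-21000) = 79012
145000p − 21000 = 79012
p = (79012 + 21000) / 145000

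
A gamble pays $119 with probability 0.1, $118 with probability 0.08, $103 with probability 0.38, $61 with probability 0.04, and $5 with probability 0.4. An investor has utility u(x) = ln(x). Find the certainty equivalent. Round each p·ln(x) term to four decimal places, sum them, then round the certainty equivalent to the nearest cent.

E[u] = 0.1·ln(119) + 0.08·ln(118) + 0.38·ln(103) + 0.04·ln(61) + 0.4·ln(5) = 0.4779 + 0.3817 + 1.7612 + 0.1644 + 0.6438 = 3.4290
CE = e^3.4290 ≈ 30.85

$30.85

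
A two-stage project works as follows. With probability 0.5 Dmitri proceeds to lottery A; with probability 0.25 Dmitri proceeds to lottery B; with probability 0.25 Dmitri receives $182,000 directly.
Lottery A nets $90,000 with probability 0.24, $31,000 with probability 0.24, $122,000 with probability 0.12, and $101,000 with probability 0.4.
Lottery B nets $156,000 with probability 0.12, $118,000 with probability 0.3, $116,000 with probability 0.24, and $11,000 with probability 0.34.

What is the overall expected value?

EV(A) = 0.24 × 90000 + 0.24 × 31000 + 0.12 × 122000 + 0.4 × 101000 = 21600 + 7440 + 14640 + 40400 = 84080
EV(B) = 0.12 × 156000 + 0.3 × 118000 + 0.24 × 116000 + 0.34 × 11000 = 18720 + 35400 + 27840 + 3740 = 85700
Branch C: 182000 (certain)
Overall = 0.5 × 84080 + 0.25 × 85700 + 0.25 × 182000 = 42040 + 21425 + 45500 = 108965

$108,965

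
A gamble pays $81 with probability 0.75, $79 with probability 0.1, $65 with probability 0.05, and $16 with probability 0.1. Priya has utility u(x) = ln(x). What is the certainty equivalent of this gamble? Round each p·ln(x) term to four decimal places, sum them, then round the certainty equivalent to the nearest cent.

$67.95

E[u] = 0.75·ln(81) + 0.1·ln(79) + 0.05·ln(65) + 0.1·ln(16) = 3.2958 + 0.4369 + 0.2087 + 0.2773 = 4.2187
CE = e^4.2187 ≈ 67.95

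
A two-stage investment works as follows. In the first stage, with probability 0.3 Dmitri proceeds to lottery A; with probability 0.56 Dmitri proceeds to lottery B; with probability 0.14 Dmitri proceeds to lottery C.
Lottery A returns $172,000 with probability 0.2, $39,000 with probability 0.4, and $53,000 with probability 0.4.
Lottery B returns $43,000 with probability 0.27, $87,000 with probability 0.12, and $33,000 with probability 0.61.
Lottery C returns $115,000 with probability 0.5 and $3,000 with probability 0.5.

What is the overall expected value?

$53,240.80

EV(A) = 0.2 × 172000 + 0.4 × 39000 + 0.4 × 53000 = 34400 + 15600 + 21200 = 71200
EV(B) = 0.27 × 43000 + 0.12 × 87000 + 0.61 × 33000 = 11610 + 10440 + 20130 = 42180
EV(C) = 0.5 × 115000 + 0.5 × 3000 = 57500 + 1500 = 59000
Overall = 0.3 × 71200 + 0.56 × 42180 + 0.14 × 59000 = 21360 + 23620.8 + 8260 = 53240.8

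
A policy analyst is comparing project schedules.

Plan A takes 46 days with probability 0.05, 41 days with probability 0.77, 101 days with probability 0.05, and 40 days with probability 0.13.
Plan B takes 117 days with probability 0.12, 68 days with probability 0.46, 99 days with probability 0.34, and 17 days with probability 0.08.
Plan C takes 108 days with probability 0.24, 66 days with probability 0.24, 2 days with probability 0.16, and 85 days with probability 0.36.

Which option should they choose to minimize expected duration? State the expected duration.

Plan A = 0.05 × 46 + 0.77 × 41 + 0.05 × 101 + 0.13 × 40 = 2.3 + 31.57 + 5.05 + 5.2 = 44.12
Plan B = 0.12 × 117 + 0.46 × 68 + 0.34 × 99 + 0.08 × 17 = 14.04 + 31.28 + 33.66 + 1.36 = 80.34
Plan C = 0.24 × 108 + 0.24 × 66 + 0.16 × 2 + 0.36 × 85 = 25.92 + 15.84 + 0.32 + 30.6 = 72.68

Plan A (44.12 days)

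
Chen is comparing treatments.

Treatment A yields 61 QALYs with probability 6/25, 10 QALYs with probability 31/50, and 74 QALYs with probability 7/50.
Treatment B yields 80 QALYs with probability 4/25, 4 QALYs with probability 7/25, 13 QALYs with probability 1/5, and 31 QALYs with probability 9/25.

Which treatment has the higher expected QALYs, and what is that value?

Treatment A = 6/25 × 61 + 31/50 × 10 + 7/50 × 74 = 14.64 + 6.2 + 10.36 = 31.2
Treatment B = 4/25 × 80 + 7/25 × 4 + 1/5 × 13 + 9/25 × 31 = 12.8 + 1.12 + 2.6 + 11.16 = 27.68

Treatment A (31.2 QALYs)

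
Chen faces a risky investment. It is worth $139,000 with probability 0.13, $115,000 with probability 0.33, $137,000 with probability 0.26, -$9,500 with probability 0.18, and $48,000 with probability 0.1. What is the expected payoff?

$94,730

EV = 0.13 × 139000 + 0.33 × 115000 + 0.26 × 137000 + 0.18 × (-9500) + 0.1 × 48000 = 18070 + 37950 + 35620 − 1710 + 4800 = 94730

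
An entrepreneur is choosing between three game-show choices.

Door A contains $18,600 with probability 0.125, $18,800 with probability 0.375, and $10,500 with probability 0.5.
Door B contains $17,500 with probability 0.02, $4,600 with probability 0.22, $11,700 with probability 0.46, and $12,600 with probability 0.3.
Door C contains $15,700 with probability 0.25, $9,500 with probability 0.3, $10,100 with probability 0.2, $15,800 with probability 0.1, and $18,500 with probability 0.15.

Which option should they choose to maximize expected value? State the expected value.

Door A ($14,625)

Door A = 0.125 × 18600 + 0.375 × 18800 + 0.5 × 10500 = 2325 + 7050 + 5250 = 14625
Door B = 0.02 × 17500 + 0.22 × 4600 + 0.46 × 11700 + 0.3 × 12600 = 350 + 1012 + 5382 + 3780 = 10524
Door C = 0.25 × 15700 + 0.3 × 9500 + 0.2 × 10100 + 0.1 × 15800 + 0.15 × 18500 = 3925 + 2850 + 2020 + 1580 + 2775 = 13150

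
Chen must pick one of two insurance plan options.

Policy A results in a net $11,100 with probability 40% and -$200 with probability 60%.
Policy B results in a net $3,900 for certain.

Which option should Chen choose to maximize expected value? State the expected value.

Policy A ($4,320)

Policy A = 0.4 × 11100 + 0.6 × (-200) = 4440 − 120 = 4320
Policy B: 3900 (certain)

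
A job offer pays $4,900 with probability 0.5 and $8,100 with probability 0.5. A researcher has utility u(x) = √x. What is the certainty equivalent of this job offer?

$6,400

E[u] = 0.5·√4900 + 0.5·√8100 = 0.5·70 + 0.5·90 = 80
CE = (80)² = 6400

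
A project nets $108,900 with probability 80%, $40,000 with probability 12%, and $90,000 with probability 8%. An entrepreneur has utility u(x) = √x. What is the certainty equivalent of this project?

E[u] = 0.8·√108900 + 0.12·√40000 + 0.08·√90000 = 0.8·330 + 0.12·200 + 0.08·300 = 312
CE = (312)² = 97344

$97,344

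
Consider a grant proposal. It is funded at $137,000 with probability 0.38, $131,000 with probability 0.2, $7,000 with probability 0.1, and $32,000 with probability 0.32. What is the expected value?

$89,200

EV = 0.38 × 137000 + 0.2 × 131000 + 0.1 × 7000 + 0.32 × 32000 = 52060 + 26200 + 700 + 10240 = 89200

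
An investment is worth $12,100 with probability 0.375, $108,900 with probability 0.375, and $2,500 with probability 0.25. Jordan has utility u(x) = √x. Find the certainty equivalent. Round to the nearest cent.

$31,506.25

E[u] = 0.375·√12100 + 0.375·√108900 + 0.25·√2500 = 0.375·110 + 0.375·330 + 0.25·50 = 177.5
CE = (177.5)² = 31506.25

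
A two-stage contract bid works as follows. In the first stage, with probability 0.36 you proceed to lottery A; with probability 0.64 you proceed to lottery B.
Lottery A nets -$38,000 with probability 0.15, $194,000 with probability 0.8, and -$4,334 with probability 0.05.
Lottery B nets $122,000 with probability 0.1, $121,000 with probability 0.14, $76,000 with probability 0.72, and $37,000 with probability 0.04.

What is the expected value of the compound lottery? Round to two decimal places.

$108,359.59

EV(A) = 0.15 × (-38000) + 0.8 × 194000 + 0.05 × (-4334) = -5700 + 155200 − 216.7 = 149283.3
EV(B) = 0.1 × 122000 + 0.14 × 121000 + 0.72 × 76000 + 0.04 × 37000 = 12200 + 16940 + 54720 + 1480 = 85340
Overall = 0.36 × 149283.3 + 0.64 × 85340 = 53741.988 + 54617.6 = 108359.588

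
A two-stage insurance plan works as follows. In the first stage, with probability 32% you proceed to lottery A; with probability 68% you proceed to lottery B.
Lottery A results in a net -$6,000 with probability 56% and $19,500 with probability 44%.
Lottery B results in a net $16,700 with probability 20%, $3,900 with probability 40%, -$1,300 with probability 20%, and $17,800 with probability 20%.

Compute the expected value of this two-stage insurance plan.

$7,246.40

EV(A) = 0.56 × (-6000) + 0.44 × 19500 = -3360 + 8580 = 5220
EV(B) = 0.2 × 16700 + 0.4 × 3900 + 0.2 × (-1300) + 0.2 × 17800 = 3340 + 1560 − 260 + 3560 = 8200
Overall = 0.32 × 5220 + 0.68 × 8200 = 1670.4 + 5576 = 7246.4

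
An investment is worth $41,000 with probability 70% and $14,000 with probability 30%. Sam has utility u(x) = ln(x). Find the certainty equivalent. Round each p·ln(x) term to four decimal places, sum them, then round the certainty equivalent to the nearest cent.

$29,699.93

E[u] = 0.7·ln(41000) + 0.3·ln(14000) = 7.4349 + 2.8640 = 10.2989
CE = e^10.2989 ≈ 29699.93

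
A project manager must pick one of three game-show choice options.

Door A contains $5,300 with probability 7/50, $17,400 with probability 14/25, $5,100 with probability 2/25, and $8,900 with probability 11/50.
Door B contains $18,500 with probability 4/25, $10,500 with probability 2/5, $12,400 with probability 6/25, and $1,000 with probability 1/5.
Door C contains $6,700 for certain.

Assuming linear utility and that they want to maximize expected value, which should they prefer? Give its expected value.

Door A = 7/50 × 5300 + 14/25 × 17400 + 2/25 × 5100 + 11/50 × 8900 = 742 + 9744 + 408 + 1958 = 12852
Door B = 4/25 × 18500 + 2/5 × 10500 + 6/25 × 12400 + 1/5 × 1000 = 2960 + 4200 + 2976 + 200 = 10336
Door C: 6700 (certain)

Door A ($12,852)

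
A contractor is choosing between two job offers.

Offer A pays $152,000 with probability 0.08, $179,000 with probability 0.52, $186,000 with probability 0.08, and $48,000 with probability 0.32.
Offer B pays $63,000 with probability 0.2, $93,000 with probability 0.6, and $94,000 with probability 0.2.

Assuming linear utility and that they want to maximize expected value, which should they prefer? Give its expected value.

Offer A ($135,480)

Offer A = 0.08 × 152000 + 0.52 × 179000 + 0.08 × 186000 + 0.32 × 48000 = 12160 + 93080 + 14880 + 15360 = 135480
Offer B = 0.2 × 63000 + 0.6 × 93000 + 0.2 × 94000 = 12600 + 55800 + 18800 = 87200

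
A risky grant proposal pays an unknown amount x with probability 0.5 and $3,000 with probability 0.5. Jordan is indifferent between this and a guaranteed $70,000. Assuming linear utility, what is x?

x = $137,000

0.5·x + 0.5·3000 = 70000
0.5·x = 70000 − 1500 = 68500
x = 68500 / 0.5 = 137000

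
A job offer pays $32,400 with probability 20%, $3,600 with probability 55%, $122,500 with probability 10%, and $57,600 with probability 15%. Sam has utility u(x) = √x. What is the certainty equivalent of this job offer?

$19,600

E[u] = 0.2·√32400 + 0.55·√3600 + 0.1·√122500 + 0.15·√57600 = 0.2·180 + 0.55·60 + 0.1·350 + 0.15·240 = 140
CE = (140)² = 19600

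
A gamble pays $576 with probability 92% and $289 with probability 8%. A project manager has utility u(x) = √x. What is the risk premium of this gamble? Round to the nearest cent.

$3.61

E[u] = 0.92·√576 + 0.08·√289 = 0.92·24 + 0.08·17 = 23.44
CE = (23.44)² = 549.4336
Risk premium = EV − CE = 553.04 − 549.4336 = 3.6064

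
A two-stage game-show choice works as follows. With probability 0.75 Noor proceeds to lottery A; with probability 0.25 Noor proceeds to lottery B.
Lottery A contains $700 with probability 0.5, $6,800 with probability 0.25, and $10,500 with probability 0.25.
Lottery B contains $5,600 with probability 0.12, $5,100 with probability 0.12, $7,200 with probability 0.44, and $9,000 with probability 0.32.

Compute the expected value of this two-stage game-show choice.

EV(A) = 0.5 × 700 + 0.25 × 6800 + 0.25 × 10500 = 350 + 1700 + 2625 = 4675
EV(B) = 0.12 × 5600 + 0.12 × 5100 + 0.44 × 7200 + 0.32 × 9000 = 672 + 612 + 3168 + 2880 = 7332
Overall = 0.75 × 4675 + 0.25 × 7332 = 3506.25 + 1833 = 5339.25

$5,339.25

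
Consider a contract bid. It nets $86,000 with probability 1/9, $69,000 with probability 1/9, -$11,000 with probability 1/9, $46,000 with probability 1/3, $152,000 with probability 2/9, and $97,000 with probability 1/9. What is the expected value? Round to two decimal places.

EV = 1/9 × 86000 + 1/9 × 69000 + 1/9 × (-11000) + 1/3 × 46000 + 2/9 × 152000 + 1/9 × 97000 = 9555.5556 + 7666.6667 − 1222.2222 + 15333.3333 + 33777.7778 + 10777.7778 = 75888.8889

$75,888.89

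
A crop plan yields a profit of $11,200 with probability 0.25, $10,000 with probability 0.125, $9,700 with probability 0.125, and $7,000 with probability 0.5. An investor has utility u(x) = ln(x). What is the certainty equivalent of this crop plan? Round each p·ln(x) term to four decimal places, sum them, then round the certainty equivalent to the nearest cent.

E[u] = 0.25·ln(11200) + 0.125·ln(10000) + 0.125·ln(9700) + 0.5·ln(7000) = 2.3309 + 1.1513 + 1.1475 + 4.4268 = 9.0565
CE = e^9.0565 ≈ 8574.09

$8,574.09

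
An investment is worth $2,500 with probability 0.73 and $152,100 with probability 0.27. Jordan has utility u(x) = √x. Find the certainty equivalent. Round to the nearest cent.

$20,107.24

E[u] = 0.73·√2500 + 0.27·√152100 = 0.73·50 + 0.27·390 = 141.8
CE = (141.8)² = 20107.24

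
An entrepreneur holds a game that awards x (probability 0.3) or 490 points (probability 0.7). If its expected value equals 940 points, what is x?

x = 1,990 points

0.3·x + 0.7·490 = 940
0.3·x = 940 − 343 = 597
x = 597 / 0.3 = 1990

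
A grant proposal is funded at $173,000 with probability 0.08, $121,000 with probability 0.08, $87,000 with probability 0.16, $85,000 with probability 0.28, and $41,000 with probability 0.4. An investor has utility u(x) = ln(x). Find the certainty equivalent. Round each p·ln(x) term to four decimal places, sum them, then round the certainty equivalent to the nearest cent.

$69,397.08

E[u] = 0.08·ln(173000) + 0.08·ln(121000) + 0.16·ln(87000) + 0.28·ln(85000) + 0.4·ln(41000) = 0.9649 + 0.9363 + 1.8198 + 3.1781 + 4.2485 = 11.1476
CE = e^11.1476 ≈ 69397.08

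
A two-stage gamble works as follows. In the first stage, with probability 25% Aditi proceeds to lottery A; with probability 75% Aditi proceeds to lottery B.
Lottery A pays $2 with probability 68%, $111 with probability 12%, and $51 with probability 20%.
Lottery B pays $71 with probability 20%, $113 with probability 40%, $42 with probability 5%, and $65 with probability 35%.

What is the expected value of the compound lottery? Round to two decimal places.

EV(A) = 0.68 × 2 + 0.12 × 111 + 0.2 × 51 = 1.36 + 13.32 + 10.2 = 24.88
EV(B) = 0.2 × 71 + 0.4 × 113 + 0.05 × 42 + 0.35 × 65 = 14.2 + 45.2 + 2.1 + 22.75 = 84.25
Overall = 0.25 × 24.88 + 0.75 × 84.25 = 6.22 + 63.1875 = 69.4075

$69.41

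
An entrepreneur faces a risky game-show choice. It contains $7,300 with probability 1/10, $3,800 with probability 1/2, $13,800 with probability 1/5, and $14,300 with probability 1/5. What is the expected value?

EV = 1/10 × 7300 + 1/2 × 3800 + 1/5 × 13800 + 1/5 × 14300 = 730 + 1900 + 2760 + 2860 = 8250

$8,250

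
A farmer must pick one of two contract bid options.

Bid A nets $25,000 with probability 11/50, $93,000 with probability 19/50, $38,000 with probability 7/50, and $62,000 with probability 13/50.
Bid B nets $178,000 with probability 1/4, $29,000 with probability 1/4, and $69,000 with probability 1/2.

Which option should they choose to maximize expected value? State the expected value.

Bid A = 11/50 × 25000 + 19/50 × 93000 + 7/50 × 38000 + 13/50 × 62000 = 5500 + 35340 + 5320 + 16120 = 62280
Bid B = 1/4 × 178000 + 1/4 × 29000 + 1/2 × 69000 = 44500 + 7250 + 34500 = 86250

Bid B ($86,250)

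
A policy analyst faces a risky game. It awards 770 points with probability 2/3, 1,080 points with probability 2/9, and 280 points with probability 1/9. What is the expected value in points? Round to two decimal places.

EV = 2/3 × 770 + 2/9 × 1080 + 1/9 × 280 = 513.3333 + 240 + 31.1111 = 784.4444

784.44 points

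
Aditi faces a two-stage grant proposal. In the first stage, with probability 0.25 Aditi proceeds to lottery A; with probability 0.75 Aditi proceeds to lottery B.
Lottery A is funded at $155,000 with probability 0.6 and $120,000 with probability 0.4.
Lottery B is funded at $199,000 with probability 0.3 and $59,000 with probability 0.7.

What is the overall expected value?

EV(A) = 0.6 × 155000 + 0.4 × 120000 = 93000 + 48000 = 141000
EV(B) = 0.3 × 199000 + 0.7 × 59000 = 59700 + 41300 = 101000
Overall = 0.25 × 141000 + 0.75 × 101000 = 35250 + 75750 = 111000

$111,000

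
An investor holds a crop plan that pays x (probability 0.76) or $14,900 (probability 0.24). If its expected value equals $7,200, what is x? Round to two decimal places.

0.76·x + 0.24·14900 = 7200
0.76·x = 7200 − 3576 = 3624
x = 3624 / 0.76 = 4768.4211

x = $4,768.42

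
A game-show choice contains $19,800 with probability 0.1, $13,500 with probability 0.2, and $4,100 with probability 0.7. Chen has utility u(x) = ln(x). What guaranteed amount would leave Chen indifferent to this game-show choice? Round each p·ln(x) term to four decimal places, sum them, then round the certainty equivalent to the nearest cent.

$6,090.59

E[u] = 0.1·ln(19800) + 0.2·ln(13500) + 0.7·ln(4100) = 0.9893 + 1.9021 + 5.8231 = 8.7145
CE = e^8.7145 ≈ 6090.59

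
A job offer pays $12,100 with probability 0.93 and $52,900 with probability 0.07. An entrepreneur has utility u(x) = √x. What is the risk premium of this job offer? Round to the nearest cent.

$937.44

E[u] = 0.93·√12100 + 0.07·√52900 = 0.93·110 + 0.07·230 = 118.4
CE = (118.4)² = 14018.56
Risk premium = EV − CE = 14956 − 14018.56 = 937.44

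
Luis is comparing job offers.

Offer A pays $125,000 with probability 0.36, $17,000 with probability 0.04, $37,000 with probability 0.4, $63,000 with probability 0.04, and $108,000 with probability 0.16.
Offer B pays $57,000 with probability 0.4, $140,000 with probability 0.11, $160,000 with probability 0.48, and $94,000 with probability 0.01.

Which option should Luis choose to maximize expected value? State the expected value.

Offer B ($115,940)

Offer A = 0.36 × 125000 + 0.04 × 17000 + 0.4 × 37000 + 0.04 × 63000 + 0.16 × 108000 = 45000 + 680 + 14800 + 2520 + 17280 = 80280
Offer B = 0.4 × 57000 + 0.11 × 140000 + 0.48 × 160000 + 0.01 × 94000 = 22800 + 15400 + 76800 + 940 = 115940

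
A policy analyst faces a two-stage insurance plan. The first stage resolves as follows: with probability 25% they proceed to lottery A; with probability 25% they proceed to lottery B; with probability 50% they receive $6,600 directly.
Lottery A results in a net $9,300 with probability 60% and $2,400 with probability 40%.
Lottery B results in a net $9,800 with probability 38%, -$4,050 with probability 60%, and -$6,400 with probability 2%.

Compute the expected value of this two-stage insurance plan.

EV(A) = 0.6 × 9300 + 0.4 × 2400 = 5580 + 960 = 6540
EV(B) = 0.38 × 9800 + 0.6 × (-4050) + 0.02 × (-6400) = 3724 − 2430 − 128 = 1166
Branch C: 6600 (certain)
Overall = 0.25 × 6540 + 0.25 × 1166 + 0.5 × 6600 = 1635 + 291.5 + 3300 = 5226.5

$5,226.50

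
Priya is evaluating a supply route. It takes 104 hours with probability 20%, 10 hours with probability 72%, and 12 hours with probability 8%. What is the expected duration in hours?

EV = 0.2 × 104 + 0.72 × 10 + 0.08 × 12 = 20.8 + 7.2 + 0.96 = 28.96

28.96 hours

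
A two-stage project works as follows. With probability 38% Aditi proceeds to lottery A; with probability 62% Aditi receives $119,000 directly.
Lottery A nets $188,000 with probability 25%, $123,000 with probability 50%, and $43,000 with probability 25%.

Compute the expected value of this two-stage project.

$119,095

EV(A) = 0.25 × 188000 + 0.5 × 123000 + 0.25 × 43000 = 47000 + 61500 + 10750 = 119250
Branch B: 119000 (certain)
Overall = 0.38 × 119250 + 0.62 × 119000 = 45315 + 73780 = 119095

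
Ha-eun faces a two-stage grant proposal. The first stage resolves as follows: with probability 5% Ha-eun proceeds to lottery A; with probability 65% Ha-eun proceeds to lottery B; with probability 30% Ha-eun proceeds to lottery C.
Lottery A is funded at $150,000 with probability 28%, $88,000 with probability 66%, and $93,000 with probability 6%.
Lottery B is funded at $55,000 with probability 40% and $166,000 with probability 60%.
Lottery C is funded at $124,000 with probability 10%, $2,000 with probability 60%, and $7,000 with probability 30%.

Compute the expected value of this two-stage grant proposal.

$89,033

EV(A) = 0.28 × 150000 + 0.66 × 88000 + 0.06 × 93000 = 42000 + 58080 + 5580 = 105660
EV(B) = 0.4 × 55000 + 0.6 × 166000 = 22000 + 99600 = 121600
EV(C) = 0.1 × 124000 + 0.6 × 2000 + 0.3 × 7000 = 12400 + 1200 + 2100 = 15700
Overall = 0.05 × 105660 + 0.65 × 121600 + 0.3 × 15700 = 5283 + 79040 + 4710 = 89033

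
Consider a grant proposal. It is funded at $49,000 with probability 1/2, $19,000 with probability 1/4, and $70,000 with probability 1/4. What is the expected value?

EV = 1/2 × 49000 + 1/4 × 19000 + 1/4 × 70000 = 24500 + 4750 + 17500 = 46750

$46,750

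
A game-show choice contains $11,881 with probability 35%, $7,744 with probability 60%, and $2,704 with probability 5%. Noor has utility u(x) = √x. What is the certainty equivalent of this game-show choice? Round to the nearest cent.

$8,751.60

E[u] = 0.35·√11881 + 0.6·√7744 + 0.05·√2704 = 0.35·109 + 0.6·88 + 0.05·52 = 93.55
CE = (93.55)² = 8751.6025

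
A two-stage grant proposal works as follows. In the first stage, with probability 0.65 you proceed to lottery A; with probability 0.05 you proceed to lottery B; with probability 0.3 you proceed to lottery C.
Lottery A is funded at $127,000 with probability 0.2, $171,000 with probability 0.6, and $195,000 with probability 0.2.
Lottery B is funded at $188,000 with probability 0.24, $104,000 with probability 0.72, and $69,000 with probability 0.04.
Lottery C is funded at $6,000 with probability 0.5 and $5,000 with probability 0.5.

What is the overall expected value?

EV(A) = 0.2 × 127000 + 0.6 × 171000 + 0.2 × 195000 = 25400 + 102600 + 39000 = 167000
EV(B) = 0.24 × 188000 + 0.72 × 104000 + 0.04 × 69000 = 45120 + 74880 + 2760 = 122760
EV(C) = 0.5 × 6000 + 0.5 × 5000 = 3000 + 2500 = 5500
Overall = 0.65 × 167000 + 0.05 × 122760 + 0.3 × 5500 = 108550 + 6138 + 1650 = 116338

$116,338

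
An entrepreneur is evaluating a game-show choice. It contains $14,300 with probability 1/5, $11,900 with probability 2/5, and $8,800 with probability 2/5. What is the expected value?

$11,140

EV = 1/5 × 14300 + 2/5 × 11900 + 2/5 × 8800 = 2860 + 4760 + 3520 = 11140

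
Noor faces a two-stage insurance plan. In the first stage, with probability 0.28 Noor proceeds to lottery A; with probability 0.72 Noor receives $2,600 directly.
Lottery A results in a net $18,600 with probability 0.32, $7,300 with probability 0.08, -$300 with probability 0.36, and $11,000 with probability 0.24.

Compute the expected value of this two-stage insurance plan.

EV(A) = 0.32 × 18600 + 0.08 × 7300 + 0.36 × (-300) + 0.24 × 11000 = 5952 + 584 − 108 + 2640 = 9068
Branch B: 2600 (certain)
Overall = 0.28 × 9068 + 0.72 × 2600 = 2539.04 + 1872 = 4411.04

$4,411.04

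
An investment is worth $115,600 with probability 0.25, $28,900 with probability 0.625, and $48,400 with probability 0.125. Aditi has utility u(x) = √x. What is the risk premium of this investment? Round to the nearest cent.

E[u] = 0.25·√115600 + 0.625·√28900 + 0.125·√48400 = 0.25·340 + 0.625·170 + 0.125·220 = 218.75
CE = (218.75)² = 47851.5625
Risk premium = EV − CE = 53012.5 − 47851.5625 = 5160.9375

$5,160.94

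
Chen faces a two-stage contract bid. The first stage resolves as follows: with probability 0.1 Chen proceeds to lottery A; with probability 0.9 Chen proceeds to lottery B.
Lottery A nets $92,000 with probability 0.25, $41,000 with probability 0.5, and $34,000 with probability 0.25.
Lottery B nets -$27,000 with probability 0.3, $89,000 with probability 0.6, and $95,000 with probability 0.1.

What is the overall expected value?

$54,520

EV(A) = 0.25 × 92000 + 0.5 × 41000 + 0.25 × 34000 = 23000 + 20500 + 8500 = 52000
EV(B) = 0.3 × (-27000) + 0.6 × 89000 + 0.1 × 95000 = -8100 + 53400 + 9500 = 54800
Overall = 0.1 × 52000 + 0.9 × 54800 = 5200 + 49320 = 54520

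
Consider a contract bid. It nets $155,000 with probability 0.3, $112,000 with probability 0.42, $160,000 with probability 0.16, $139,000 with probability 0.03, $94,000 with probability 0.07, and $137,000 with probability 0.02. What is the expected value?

EV = 0.3 × 155000 + 0.42 × 112000 + 0.16 × 160000 + 0.03 × 139000 + 0.07 × 94000 + 0.02 × 137000 = 46500 + 47040 + 25600 + 4170 + 6580 + 2740 = 132630

$132,630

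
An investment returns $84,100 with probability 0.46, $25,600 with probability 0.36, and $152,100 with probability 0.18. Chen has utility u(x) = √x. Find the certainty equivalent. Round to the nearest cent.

$68,225.44

E[u] = 0.46·√84100 + 0.36·√25600 + 0.18·√152100 = 0.46·290 + 0.36·160 + 0.18·390 = 261.2
CE = (261.2)² = 68225.44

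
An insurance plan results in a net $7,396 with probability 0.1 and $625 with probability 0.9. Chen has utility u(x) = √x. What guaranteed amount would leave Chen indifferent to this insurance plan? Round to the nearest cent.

E[u] = 0.1·√7396 + 0.9·√625 = 0.1·86 + 0.9·25 = 31.1
CE = (31.1)² = 967.21

$967.21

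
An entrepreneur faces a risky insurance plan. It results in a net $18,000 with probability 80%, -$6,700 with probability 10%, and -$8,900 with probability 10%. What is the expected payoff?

EV = 0.8 × 18000 + 0.1 × (-6700) + 0.1 × (-8900) = 14400 − 670 − 890 = 12840

$12,840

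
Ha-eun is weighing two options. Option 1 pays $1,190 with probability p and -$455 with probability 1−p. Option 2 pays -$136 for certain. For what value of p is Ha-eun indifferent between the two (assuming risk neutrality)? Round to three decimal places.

p = 0.194

p·1190 + (1−p)·(-455) = -136
1645p − 455 = -136
p = (-136 + 455) / 1645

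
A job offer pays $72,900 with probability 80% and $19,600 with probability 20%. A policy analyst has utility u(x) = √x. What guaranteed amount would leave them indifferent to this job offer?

$59,536

E[u] = 0.8·√72900 + 0.2·√19600 = 0.8·270 + 0.2·140 = 244
CE = (244)² = 59536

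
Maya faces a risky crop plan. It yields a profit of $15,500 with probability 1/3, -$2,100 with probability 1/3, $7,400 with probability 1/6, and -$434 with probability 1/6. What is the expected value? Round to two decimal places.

EV = 1/3 × 15500 + 1/3 × (-2100) + 1/6 × 7400 + 1/6 × (-434) = 5166.6667 − 700 + 1233.3333 − 72.3333 = 5627.6667

$5,627.67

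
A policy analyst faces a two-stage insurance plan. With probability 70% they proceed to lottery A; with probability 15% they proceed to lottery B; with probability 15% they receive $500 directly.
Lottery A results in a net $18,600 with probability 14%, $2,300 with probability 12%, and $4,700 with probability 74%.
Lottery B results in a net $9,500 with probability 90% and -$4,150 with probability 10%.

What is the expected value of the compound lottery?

$5,745.85

EV(A) = 0.14 × 18600 + 0.12 × 2300 + 0.74 × 4700 = 2604 + 276 + 3478 = 6358
EV(B) = 0.9 × 9500 + 0.1 × (-4150) = 8550 − 415 = 8135
Branch C: 500 (certain)
Overall = 0.7 × 6358 + 0.15 × 8135 + 0.15 × 500 = 4450.6 + 1220.25 + 75 = 5745.85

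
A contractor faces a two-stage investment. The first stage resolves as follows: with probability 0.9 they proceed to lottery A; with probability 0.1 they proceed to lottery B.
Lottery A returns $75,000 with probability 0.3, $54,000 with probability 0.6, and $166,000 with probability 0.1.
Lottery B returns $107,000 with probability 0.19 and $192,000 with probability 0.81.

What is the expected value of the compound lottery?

EV(A) = 0.3 × 75000 + 0.6 × 54000 + 0.1 × 166000 = 22500 + 32400 + 16600 = 71500
EV(B) = 0.19 × 107000 + 0.81 × 192000 = 20330 + 155520 = 175850
Overall = 0.9 × 71500 + 0.1 × 175850 = 64350 + 17585 = 81935

$81,935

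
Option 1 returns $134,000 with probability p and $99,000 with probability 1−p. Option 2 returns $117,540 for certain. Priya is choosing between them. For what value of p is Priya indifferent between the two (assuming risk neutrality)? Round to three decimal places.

p = 0.530

p·134000 + (1−p)·99000 = 117540
35000p + 99000 = 117540
p = (117540 − 99000) / 35000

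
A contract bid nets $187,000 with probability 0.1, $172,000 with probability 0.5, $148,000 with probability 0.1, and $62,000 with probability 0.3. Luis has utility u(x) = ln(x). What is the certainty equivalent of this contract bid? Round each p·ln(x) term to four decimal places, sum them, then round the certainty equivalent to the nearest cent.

$125,806.46

E[u] = 0.1·ln(187000) + 0.5·ln(172000) + 0.1·ln(148000) + 0.3·ln(62000) = 1.2139 + 6.0276 + 1.1905 + 3.3105 = 11.7425
CE = e^11.7425 ≈ 125806.46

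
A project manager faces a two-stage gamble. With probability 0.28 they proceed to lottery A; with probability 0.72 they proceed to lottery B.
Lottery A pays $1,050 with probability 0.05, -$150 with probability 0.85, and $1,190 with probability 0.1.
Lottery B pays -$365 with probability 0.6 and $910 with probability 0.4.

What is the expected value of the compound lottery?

EV(A) = 0.05 × 1050 + 0.85 × (-150) + 0.1 × 1190 = 52.5 − 127.5 + 119 = 44
EV(B) = 0.6 × (-365) + 0.4 × 910 = -219 + 364 = 145
Overall = 0.28 × 44 + 0.72 × 145 = 12.32 + 104.4 = 116.72

$116.72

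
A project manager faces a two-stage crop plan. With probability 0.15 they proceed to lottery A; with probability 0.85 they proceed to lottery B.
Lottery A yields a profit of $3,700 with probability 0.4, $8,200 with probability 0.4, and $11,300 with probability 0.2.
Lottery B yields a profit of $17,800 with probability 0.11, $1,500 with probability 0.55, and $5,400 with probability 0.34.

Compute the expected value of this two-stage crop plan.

$4,979.15

EV(A) = 0.4 × 3700 + 0.4 × 8200 + 0.2 × 11300 = 1480 + 3280 + 2260 = 7020
EV(B) = 0.11 × 17800 + 0.55 × 1500 + 0.34 × 5400 = 1958 + 825 + 1836 = 4619
Overall = 0.15 × 7020 + 0.85 × 4619 = 1053 + 3926.15 = 4979.15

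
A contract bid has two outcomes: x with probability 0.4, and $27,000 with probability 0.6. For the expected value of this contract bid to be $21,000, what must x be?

0.4·x + 0.6·27000 = 21000
0.4·x = 21000 − 16200 = 4800
x = 4800 / 0.4 = 12000

x = $12,000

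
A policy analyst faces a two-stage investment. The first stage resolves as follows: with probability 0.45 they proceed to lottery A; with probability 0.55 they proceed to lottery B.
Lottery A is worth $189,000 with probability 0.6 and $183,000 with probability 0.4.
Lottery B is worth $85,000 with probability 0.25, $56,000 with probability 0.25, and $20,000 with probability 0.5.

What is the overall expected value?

EV(A) = 0.6 × 189000 + 0.4 × 183000 = 113400 + 73200 = 186600
EV(B) = 0.25 × 85000 + 0.25 × 56000 + 0.5 × 20000 = 21250 + 14000 + 10000 = 45250
Overall = 0.45 × 186600 + 0.55 × 45250 = 83970 + 24887.5 = 108857.5

$108,857.50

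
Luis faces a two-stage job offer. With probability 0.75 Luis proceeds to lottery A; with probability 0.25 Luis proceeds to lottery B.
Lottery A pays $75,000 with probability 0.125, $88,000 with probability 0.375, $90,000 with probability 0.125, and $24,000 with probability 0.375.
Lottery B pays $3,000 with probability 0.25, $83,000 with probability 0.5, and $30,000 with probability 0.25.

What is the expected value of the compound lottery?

$59,406.25

EV(A) = 0.125 × 75000 + 0.375 × 88000 + 0.125 × 90000 + 0.375 × 24000 = 9375 + 33000 + 11250 + 9000 = 62625
EV(B) = 0.25 × 3000 + 0.5 × 83000 + 0.25 × 30000 = 750 + 41500 + 7500 = 49750
Overall = 0.75 × 62625 + 0.25 × 49750 = 46968.75 + 12437.5 = 59406.25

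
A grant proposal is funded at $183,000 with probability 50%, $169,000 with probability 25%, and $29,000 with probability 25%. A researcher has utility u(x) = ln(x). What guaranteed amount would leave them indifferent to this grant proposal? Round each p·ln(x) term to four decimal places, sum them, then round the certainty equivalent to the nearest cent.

$113,187.39

E[u] = 0.5·ln(183000) + 0.25·ln(169000) + 0.25·ln(29000) = 6.0586 + 3.0094 + 2.5688 = 11.6368
CE = e^11.6368 ≈ 113187.39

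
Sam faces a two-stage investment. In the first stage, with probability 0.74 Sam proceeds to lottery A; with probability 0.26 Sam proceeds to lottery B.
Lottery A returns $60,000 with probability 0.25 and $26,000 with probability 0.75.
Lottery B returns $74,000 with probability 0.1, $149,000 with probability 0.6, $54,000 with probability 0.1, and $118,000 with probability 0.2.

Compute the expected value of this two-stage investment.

EV(A) = 0.25 × 60000 + 0.75 × 26000 = 15000 + 19500 = 34500
EV(B) = 0.1 × 74000 + 0.6 × 149000 + 0.1 × 54000 + 0.2 × 118000 = 7400 + 89400 + 5400 + 23600 = 125800
Overall = 0.74 × 34500 + 0.26 × 125800 = 25530 + 32708 = 58238

$58,238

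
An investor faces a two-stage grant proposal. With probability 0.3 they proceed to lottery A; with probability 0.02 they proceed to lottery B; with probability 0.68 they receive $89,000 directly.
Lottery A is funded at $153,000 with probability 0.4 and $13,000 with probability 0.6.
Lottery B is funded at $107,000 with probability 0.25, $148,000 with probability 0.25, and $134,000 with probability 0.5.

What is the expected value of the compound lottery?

$83,835

EV(A) = 0.4 × 153000 + 0.6 × 13000 = 61200 + 7800 = 69000
EV(B) = 0.25 × 107000 + 0.25 × 148000 + 0.5 × 134000 = 26750 + 37000 + 67000 = 130750
Branch C: 89000 (certain)
Overall = 0.3 × 69000 + 0.02 × 130750 + 0.68 × 89000 = 20700 + 2615 + 60520 = 83835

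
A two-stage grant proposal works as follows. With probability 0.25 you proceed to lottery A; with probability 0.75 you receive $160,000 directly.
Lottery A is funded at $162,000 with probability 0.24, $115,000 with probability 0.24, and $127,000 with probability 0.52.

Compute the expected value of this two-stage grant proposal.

$153,130

EV(A) = 0.24 × 162000 + 0.24 × 115000 + 0.52 × 127000 = 38880 + 27600 + 66040 = 132520
Branch B: 160000 (certain)
Overall = 0.25 × 132520 + 0.75 × 160000 = 33130 + 120000 = 153130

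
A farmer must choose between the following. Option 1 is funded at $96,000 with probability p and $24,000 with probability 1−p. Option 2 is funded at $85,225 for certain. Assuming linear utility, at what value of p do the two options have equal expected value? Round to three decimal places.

p·96000 + (1−p)·24000 = 85225
72000p + 24000 = 85225
p = (85225 − 24000) / 72000

p = 0.850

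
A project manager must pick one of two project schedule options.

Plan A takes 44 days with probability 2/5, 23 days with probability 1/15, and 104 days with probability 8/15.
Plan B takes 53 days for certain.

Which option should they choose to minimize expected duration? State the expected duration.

Plan B (53 days)

Plan A = 2/5 × 44 + 1/15 × 23 + 8/15 × 104 = 17.6 + 1.5333 + 55.4667 = 74.6
Plan B: 53 (certain)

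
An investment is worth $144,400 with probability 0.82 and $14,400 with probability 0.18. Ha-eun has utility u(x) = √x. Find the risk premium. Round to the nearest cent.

E[u] = 0.82·√144400 + 0.18·√14400 = 0.82·380 + 0.18·120 = 333.2
CE = (333.2)² = 111022.24
Risk premium = EV − CE = 121000 − 111022.24 = 9977.76

$9,977.76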